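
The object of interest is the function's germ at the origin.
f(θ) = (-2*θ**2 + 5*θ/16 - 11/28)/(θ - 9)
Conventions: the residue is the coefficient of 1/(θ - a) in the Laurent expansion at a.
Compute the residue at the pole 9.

At the order-1 pole 9 set g(θ) = (θ - (9))*f(θ) = -2*θ**2 + 5*θ/16 - 11/28.
Simple pole: residue = g(a) at a = 9, which is -17873/112.

The residue is -17873/112.


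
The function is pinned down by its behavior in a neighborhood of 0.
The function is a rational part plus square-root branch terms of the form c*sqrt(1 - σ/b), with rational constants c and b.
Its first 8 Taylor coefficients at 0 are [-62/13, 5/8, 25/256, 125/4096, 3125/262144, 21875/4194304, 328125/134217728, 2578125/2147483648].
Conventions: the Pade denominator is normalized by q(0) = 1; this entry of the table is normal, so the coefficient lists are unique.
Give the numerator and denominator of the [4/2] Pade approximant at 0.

Taylor coefficients needed (read off): a_0 = -62/13, a_1 = 5/8, a_2 = 25/256, a_3 = 125/4096, a_4 = 3125/262144, a_5 = 21875/4194304, a_6 = 328125/134217728.
Write the denominator as Q(σ) = 1 + q1*σ + q2*σ^2. Requiring Q*f - P = O(σ^7) with deg P <= 4 kills the coefficients of σ^5..σ^6 in Q*f:
  σ^5: a_5 + q1*a_4 + q2*a_3 = 0, i.e. 21875/4194304 + (3125/262144)*q1 + (125/4096)*q2 = 0.
  σ^6: a_6 + q1*a_5 + q2*a_4 = 0, i.e. 328125/134217728 + (21875/4194304)*q1 + (3125/262144)*q2 = 0.
Solving this linear system: q1 = -35/48, q2 = 175/1536.
The numerator is Q*f truncated at degree 4: P0 = a_0 = -62/13; P1 = a_1 + q1*a_0 = 160/39; P2 = a_2 + q1*a_1 + q2*a_0 = -375/416; P3 = a_3 + q1*a_2 + q2*a_1 = 125/4096; P4 = a_4 + q1*a_3 + q2*a_2 = 625/786432.

The Pade approximant has numerator coefficients [-62/13, 160/39, -375/416, 125/4096, 625/786432]; denominator coefficients [1, -35/48, 175/1536].


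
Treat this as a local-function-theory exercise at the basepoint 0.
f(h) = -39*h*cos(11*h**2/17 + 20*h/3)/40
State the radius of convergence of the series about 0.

The factor cos(11*h**2/17 + 20*h/3) is entire and contributes no finite singular point.
The polynomial part has no poles.
No finite singular points: the Taylor series at 0 converges everywhere.

The radius of convergence is infinite.


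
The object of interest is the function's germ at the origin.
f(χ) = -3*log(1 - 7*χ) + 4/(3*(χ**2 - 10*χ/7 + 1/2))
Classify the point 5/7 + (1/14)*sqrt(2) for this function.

The denominator factor χ**2 - 10*χ/7 + 1/2 vanishes at 5/7 + (1/14)*sqrt(2) and appears to the power 1; the numerator there equals 4/3, nonzero, and no other factor vanishes.
The branch terms are analytic at this point.
Hence a pole whose order is the multiplicity, 1.

The point is a pole of order 1.


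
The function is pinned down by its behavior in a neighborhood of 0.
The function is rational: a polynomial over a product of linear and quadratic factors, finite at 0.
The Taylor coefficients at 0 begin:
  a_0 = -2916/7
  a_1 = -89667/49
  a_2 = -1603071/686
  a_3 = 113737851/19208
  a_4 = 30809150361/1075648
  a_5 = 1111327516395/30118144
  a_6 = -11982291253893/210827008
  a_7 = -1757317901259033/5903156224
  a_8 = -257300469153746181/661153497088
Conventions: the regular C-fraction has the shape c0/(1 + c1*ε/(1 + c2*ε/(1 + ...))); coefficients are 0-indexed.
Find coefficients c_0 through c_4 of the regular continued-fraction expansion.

The regular C-fraction coefficients are [-2916/7, -123/28, 511/164, -196337/125706, 1135846001/2407876968].

Taylor coefficients (read off): a_0 = -2916/7, a_1 = -89667/49, a_2 = -1603071/686, a_3 = 113737851/19208, a_4 = 30809150361/1075648.
c0 = a_0 = -2916/7. Peel one level at a time: if S = 1 + c*ε/S' with S'(0) = 1, then c is the ε-coefficient of S and S' = c*ε/(S - 1).
S_1 = c0/f = 1 + (-123/28)*ε + (219/16)*ε^2 + ...; c1 = -123/28.
S_2 = c1*ε/(S_1 - 1) = 1 + (511/164)*ε + (196337/40344)*ε^2 + ...; c2 = 511/164.
S_3 = c2*ε/(S_2 - 1) = 1 + (-196337/125706)*ε + (27703561/37601424)*ε^2 + ...; c3 = -196337/125706.
S_4 = c3*ε/(S_3 - 1) = 1 + (1135846001/2407876968)*ε + ...; c4 = 1135846001/2407876968.


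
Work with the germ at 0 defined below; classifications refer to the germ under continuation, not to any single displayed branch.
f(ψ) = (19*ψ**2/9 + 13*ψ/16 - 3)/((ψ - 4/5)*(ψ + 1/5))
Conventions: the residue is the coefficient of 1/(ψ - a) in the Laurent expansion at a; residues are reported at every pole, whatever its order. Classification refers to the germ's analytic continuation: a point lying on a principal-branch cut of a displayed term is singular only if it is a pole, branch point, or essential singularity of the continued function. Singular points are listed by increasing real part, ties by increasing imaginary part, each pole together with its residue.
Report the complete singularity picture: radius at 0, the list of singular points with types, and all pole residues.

Radius of convergence at 0: 1/5.
At -1/5: a pole of order 1; residue 11081/3600.
At 4/5: a pole of order 1; residue -899/900.

Denominator factor (ψ + 1/5): pole of order 1 at -1/5, modulus 1/5.
Denominator factor (ψ - 4/5): pole of order 1 at 4/5, modulus 4/5.
The radius of convergence is the smallest modulus among the singular points: 1/5.
At the order-1 pole -1/5 set g(ψ) = (ψ - (-1/5))*f(ψ) = (19*ψ**2/9 + 13*ψ/16 - 3)/(ψ - 4/5).
Simple pole: residue = g(a) at a = -1/5, which is 11081/3600.
At the order-1 pole 4/5 set g(ψ) = (ψ - (4/5))*f(ψ) = (19*ψ**2/9 + 13*ψ/16 - 3)/(ψ + 1/5).
Simple pole: residue = g(a) at a = 4/5, which is -899/900.
List the singular points by increasing real part (a conjugate pair: the negative imaginary part first).


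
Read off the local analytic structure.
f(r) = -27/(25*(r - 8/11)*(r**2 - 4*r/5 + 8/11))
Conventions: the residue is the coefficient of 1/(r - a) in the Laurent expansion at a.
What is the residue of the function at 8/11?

At the order-1 pole 8/11 set g(r) = (r - (8/11))*f(r) = -27/(25*(r**2 - 4*r/5 + 8/11)).
Simple pole: residue = g(a) at a = 8/11, which is -1089/680.

The residue is -1089/680.


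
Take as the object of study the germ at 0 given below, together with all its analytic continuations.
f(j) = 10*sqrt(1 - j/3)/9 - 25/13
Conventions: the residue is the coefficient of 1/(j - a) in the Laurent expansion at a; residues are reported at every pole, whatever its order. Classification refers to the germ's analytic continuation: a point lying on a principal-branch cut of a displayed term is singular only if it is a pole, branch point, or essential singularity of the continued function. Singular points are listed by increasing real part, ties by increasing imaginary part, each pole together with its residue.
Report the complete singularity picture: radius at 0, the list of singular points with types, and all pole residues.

Branch term (10/9)*sqrt(1 - j/(3)): its argument vanishes at j = 3, a square-root branch point, modulus 3.
The radius of convergence is the smallest modulus among the singular points: 3.

Radius of convergence at 0: 3.
At 3: an algebraic (square-root) branch point.


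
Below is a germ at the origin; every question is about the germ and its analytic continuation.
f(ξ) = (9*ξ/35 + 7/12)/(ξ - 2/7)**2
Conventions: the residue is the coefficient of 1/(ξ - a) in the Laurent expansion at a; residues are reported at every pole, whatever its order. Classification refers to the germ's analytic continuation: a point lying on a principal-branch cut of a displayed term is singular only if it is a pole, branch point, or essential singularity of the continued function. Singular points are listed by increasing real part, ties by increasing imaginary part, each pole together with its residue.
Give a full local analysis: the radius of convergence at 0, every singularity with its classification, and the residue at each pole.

Denominator factor (ξ - 2/7)^2: pole of order 2 at 2/7, modulus 2/7.
The radius of convergence is the smallest modulus among the singular points: 2/7.
At the order-2 pole 2/7 set g(ξ) = (ξ - (2/7))^2*f(ξ) = 9*ξ/35 + 7/12.
Order-2 pole: residue = g'(a); g'(2/7) = 9/35, so the residue is 9/35.

Radius of convergence at 0: 2/7.
At 2/7: a pole of order 2; residue 9/35.


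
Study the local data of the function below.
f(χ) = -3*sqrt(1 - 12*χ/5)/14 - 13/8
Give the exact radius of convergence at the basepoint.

The radius of convergence is 5/12.

Branch term (-3/14)*sqrt(1 - χ/(5/12)): its argument vanishes at χ = 5/12, a square-root branch point, modulus 5/12.
The radius of convergence is the smallest modulus among the singular points: 5/12.


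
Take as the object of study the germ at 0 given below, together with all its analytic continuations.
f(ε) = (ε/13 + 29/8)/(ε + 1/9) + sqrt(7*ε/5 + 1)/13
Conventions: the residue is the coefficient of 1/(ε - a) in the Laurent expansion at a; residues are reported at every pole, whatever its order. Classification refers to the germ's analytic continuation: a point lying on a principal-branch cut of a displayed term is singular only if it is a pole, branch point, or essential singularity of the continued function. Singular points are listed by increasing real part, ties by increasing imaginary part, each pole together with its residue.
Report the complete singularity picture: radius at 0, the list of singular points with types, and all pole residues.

Denominator factor (ε + 1/9): pole of order 1 at -1/9, modulus 1/9.
Branch term (1/13)*sqrt(1 - ε/(-5/7)): its argument vanishes at ε = -5/7, a square-root branch point, modulus 5/7.
The radius of convergence is the smallest modulus among the singular points: 1/9.
The branch term is analytic at -1/9 and contributes nothing to the residue; only the rational part matters.
At the order-1 pole -1/9 set g(ε) = (ε - (-1/9))*(rational part) = ε/13 + 29/8.
Simple pole: residue = g(a) at a = -1/9, which is 3385/936.
List the singular points by increasing real part (a conjugate pair: the negative imaginary part first).

Radius of convergence at 0: 1/9.
At -5/7: an algebraic (square-root) branch point.
At -1/9: a pole of order 1; residue 3385/936.


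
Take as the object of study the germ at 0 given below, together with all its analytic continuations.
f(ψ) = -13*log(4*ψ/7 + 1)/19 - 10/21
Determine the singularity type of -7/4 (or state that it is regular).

The term (-13/19)*log(1 - ψ/(-7/4)) has argument 1 - -7/4/(-7/4) = 0 at -7/4: a logarithmic (infinitely-sheeted) branch point; the remaining terms are analytic or single-valued there.

The point is a logarithmic branch point.


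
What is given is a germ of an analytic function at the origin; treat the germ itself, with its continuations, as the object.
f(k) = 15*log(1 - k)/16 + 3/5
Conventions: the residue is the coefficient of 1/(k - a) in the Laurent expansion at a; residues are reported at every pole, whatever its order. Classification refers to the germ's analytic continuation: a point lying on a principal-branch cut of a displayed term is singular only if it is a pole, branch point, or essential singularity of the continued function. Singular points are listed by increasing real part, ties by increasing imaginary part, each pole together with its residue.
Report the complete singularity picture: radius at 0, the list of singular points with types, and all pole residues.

Branch term (15/16)*log(1 - k/(1)): its argument vanishes at k = 1, a logarithmic branch point, modulus 1.
The radius of convergence is the smallest modulus among the singular points: 1.

Radius of convergence at 0: 1.
At 1: a logarithmic branch point.


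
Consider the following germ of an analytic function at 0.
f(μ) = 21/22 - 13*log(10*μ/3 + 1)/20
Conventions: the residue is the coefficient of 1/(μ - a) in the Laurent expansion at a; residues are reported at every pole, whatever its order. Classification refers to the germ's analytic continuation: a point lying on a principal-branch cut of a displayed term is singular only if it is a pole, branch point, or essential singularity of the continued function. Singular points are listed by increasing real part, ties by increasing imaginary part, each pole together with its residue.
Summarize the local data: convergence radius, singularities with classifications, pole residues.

Branch term (-13/20)*log(1 - μ/(-3/10)): its argument vanishes at μ = -3/10, a logarithmic branch point, modulus 3/10.
The radius of convergence is the smallest modulus among the singular points: 3/10.

Radius of convergence at 0: 3/10.
At -3/10: a logarithmic branch point.


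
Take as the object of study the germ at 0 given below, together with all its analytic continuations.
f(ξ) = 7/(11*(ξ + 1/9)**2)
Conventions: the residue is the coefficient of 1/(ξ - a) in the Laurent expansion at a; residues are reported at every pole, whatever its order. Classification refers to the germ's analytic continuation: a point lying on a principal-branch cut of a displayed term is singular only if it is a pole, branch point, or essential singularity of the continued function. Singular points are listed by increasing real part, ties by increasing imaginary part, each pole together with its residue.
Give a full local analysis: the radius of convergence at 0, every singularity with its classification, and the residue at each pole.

Denominator factor (ξ + 1/9)^2: pole of order 2 at -1/9, modulus 1/9.
The radius of convergence is the smallest modulus among the singular points: 1/9.
At the order-2 pole -1/9 set g(ξ) = (ξ - (-1/9))^2*f(ξ) = 7/11.
Order-2 pole: residue = g'(a); g'(-1/9) = 0, so the residue is 0.

Radius of convergence at 0: 1/9.
At -1/9: a pole of order 2; residue 0.


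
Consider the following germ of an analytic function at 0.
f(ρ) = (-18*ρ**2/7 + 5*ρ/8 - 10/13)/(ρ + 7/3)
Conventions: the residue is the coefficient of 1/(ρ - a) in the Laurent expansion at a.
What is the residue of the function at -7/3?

The residue is -5063/312.

At the order-1 pole -7/3 set g(ρ) = (ρ - (-7/3))*f(ρ) = -18*ρ**2/7 + 5*ρ/8 - 10/13.
Simple pole: residue = g(a) at a = -7/3, which is -5063/312.


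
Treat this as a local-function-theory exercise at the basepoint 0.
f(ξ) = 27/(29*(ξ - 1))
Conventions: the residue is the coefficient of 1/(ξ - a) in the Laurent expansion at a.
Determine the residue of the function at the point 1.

The residue is 27/29.

At the order-1 pole 1 set g(ξ) = (ξ - (1))*f(ξ) = 27/29.
Simple pole: residue = g(a) at a = 1, which is 27/29.


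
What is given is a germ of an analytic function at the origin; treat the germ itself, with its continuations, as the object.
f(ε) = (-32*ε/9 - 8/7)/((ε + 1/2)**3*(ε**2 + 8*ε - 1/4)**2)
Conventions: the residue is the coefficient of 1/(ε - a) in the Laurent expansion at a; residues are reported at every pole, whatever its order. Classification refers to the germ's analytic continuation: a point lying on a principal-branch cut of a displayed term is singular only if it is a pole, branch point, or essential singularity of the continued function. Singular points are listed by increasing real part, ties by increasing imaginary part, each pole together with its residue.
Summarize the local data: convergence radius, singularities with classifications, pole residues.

Denominator factor (ε**2 + 8*ε - 1/4)^2: discriminant 65, real irrational roots -4 + (1/2)*sqrt(65) and -4 - (1/2)*sqrt(65); poles of order 2, moduli -4 + (1/2)*sqrt(65) and 4 + (1/2)*sqrt(65).
Denominator factor (ε + 1/2)^3: pole of order 3 at -1/2, modulus 1/2.
The radius of convergence is the smallest modulus among the singular points: -4 + (1/2)*sqrt(65).
The factor ε**2 + 8*ε - 1/4 splits as (ε - a)(ε - a') with a = -4 - (1/2)*sqrt(65), a' = -4 + (1/2)*sqrt(65). At the order-2 pole a set g(ε) = (ε - a)^2*f(ε) = [(-32*ε/9 - 8/7)/(ε + 1/2)**3] / (ε - a')^2.
Order-2 pole: residue = g'(a); g'(-4 - (1/2)*sqrt(65)) = 793/4032 - (59521/2433600)*sqrt(65), so the residue is 793/4032 - (59521/2433600)*sqrt(65).
At the order-3 pole -1/2 set g(ε) = (ε - (-1/2))^3*f(ε) = (-32*ε/9 - 8/7)/(ε**2 + 8*ε - 1/4)**2.
Order-3 pole: residue = g''(a)/2; g''(-1/2) = -793/1008, so the residue is -793/2016.
The factor ε**2 + 8*ε - 1/4 splits as (ε - a)(ε - a') with a = -4 + (1/2)*sqrt(65), a' = -4 - (1/2)*sqrt(65). At the order-2 pole a set g(ε) = (ε - a)^2*f(ε) = [(-32*ε/9 - 8/7)/(ε + 1/2)**3] / (ε - a')^2.
Order-2 pole: residue = g'(a); g'(-4 + (1/2)*sqrt(65)) = 793/4032 + (59521/2433600)*sqrt(65), so the residue is 793/4032 + (59521/2433600)*sqrt(65).
List the singular points by increasing real part (a conjugate pair: the negative imaginary part first).

Radius of convergence at 0: -4 + (1/2)*sqrt(65).
At -4 - (1/2)*sqrt(65): a pole of order 2; residue 793/4032 - (59521/2433600)*sqrt(65).
At -1/2: a pole of order 3; residue -793/2016.
At -4 + (1/2)*sqrt(65): a pole of order 2; residue 793/4032 + (59521/2433600)*sqrt(65).


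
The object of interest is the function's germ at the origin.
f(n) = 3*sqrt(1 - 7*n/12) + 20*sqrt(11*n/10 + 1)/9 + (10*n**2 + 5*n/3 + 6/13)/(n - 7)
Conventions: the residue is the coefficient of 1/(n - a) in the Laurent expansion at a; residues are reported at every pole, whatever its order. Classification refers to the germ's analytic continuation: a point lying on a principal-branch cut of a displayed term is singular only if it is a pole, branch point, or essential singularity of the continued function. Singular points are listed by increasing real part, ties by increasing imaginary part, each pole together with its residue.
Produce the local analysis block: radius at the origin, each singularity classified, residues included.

Radius of convergence at 0: 10/11.
At -10/11: an algebraic (square-root) branch point.
At 12/7: an algebraic (square-root) branch point.
At 7: a pole of order 1; residue 19583/39.

Denominator factor (n - 7): pole of order 1 at 7, modulus 7.
Branch term (20/9)*sqrt(1 - n/(-10/11)): its argument vanishes at n = -10/11, a square-root branch point, modulus 10/11.
Branch term (3)*sqrt(1 - n/(12/7)): its argument vanishes at n = 12/7, a square-root branch point, modulus 12/7.
The radius of convergence is the smallest modulus among the singular points: 10/11.
The branch terms are analytic at 7 and contribute nothing to the residue; only the rational part matters.
At the order-1 pole 7 set g(n) = (n - (7))*(rational part) = 10*n**2 + 5*n/3 + 6/13.
Simple pole: residue = g(a) at a = 7, which is 19583/39.
List the singular points by increasing real part (a conjugate pair: the negative imaginary part first).


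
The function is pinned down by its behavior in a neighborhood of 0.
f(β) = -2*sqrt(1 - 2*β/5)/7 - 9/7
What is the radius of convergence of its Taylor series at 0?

Branch term (-2/7)*sqrt(1 - β/(5/2)): its argument vanishes at β = 5/2, a square-root branch point, modulus 5/2.
The radius of convergence is the smallest modulus among the singular points: 5/2.

The radius of convergence is 5/2.


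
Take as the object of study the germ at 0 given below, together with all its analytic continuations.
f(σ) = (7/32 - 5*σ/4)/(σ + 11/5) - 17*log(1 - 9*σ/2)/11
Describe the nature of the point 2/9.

The term (-17/11)*log(1 - σ/(2/9)) has argument 1 - 2/9/(2/9) = 0 at 2/9: a logarithmic (infinitely-sheeted) branch point; the remaining terms are analytic or single-valued there.

The point is a logarithmic branch point.


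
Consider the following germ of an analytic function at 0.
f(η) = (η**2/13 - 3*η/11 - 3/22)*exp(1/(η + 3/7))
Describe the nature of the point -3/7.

The point is an essential singularity.

The exponent 1/(η - (-3/7)) has a pole at -3/7, so exp(1/(η - (-3/7))) takes every nonzero value near it: an essential singularity (not a pole of any order).


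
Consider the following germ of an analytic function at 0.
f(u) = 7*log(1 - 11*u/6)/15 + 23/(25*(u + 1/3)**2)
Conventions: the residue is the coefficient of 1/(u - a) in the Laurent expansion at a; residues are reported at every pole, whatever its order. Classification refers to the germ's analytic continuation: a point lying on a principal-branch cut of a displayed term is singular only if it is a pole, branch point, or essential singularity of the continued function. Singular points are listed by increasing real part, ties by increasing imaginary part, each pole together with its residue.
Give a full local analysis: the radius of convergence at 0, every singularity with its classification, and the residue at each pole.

Denominator factor (u + 1/3)^2: pole of order 2 at -1/3, modulus 1/3.
Branch term (7/15)*log(1 - u/(6/11)): its argument vanishes at u = 6/11, a logarithmic branch point, modulus 6/11.
The radius of convergence is the smallest modulus among the singular points: 1/3.
The branch term is analytic at -1/3 and contributes nothing to the residue; only the rational part matters.
At the order-2 pole -1/3 set g(u) = (u - (-1/3))^2*(rational part) = 23/25.
Order-2 pole: residue = g'(a); g'(-1/3) = 0, so the residue is 0.
List the singular points by increasing real part (a conjugate pair: the negative imaginary part first).

Radius of convergence at 0: 1/3.
At -1/3: a pole of order 2; residue 0.
At 6/11: a logarithmic branch point.


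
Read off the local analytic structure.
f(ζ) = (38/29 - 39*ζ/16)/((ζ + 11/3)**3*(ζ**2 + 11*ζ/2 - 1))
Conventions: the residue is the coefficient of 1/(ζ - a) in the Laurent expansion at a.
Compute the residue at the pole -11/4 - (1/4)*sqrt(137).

The residue is 100183959/623063608 + (1153279431/85359714296)*sqrt(137).

The factor ζ**2 + 11*ζ/2 - 1 splits as (ζ - a)(ζ - a') with a = -11/4 - (1/4)*sqrt(137), a' = -11/4 + (1/4)*sqrt(137). At the order-1 pole a set g(ζ) = (ζ - a)*f(ζ) = [(38/29 - 39*ζ/16)/(ζ + 11/3)**3] / (ζ - a').
Simple pole: residue = g(a) at a = -11/4 - (1/4)*sqrt(137), which is 100183959/623063608 + (1153279431/85359714296)*sqrt(137).


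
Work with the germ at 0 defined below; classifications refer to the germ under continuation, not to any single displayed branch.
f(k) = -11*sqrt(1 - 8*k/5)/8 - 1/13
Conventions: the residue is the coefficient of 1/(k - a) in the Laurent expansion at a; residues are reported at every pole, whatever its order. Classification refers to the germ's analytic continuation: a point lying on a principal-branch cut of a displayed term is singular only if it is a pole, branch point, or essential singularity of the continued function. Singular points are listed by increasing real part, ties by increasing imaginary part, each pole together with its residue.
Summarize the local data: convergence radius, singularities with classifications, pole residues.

Radius of convergence at 0: 5/8.
At 5/8: an algebraic (square-root) branch point.

Branch term (-11/8)*sqrt(1 - k/(5/8)): its argument vanishes at k = 5/8, a square-root branch point, modulus 5/8.
The radius of convergence is the smallest modulus among the singular points: 5/8.


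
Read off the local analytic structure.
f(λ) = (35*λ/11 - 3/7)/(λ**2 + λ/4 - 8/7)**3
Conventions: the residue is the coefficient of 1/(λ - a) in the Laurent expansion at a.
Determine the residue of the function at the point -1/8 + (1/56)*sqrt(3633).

The factor λ**2 + λ/4 - 8/7 splits as (λ - a)(λ - a') with a = -1/8 + (1/56)*sqrt(3633), a' = -1/8 - (1/56)*sqrt(3633). At the order-3 pole a set g(λ) = (λ - a)^3*f(λ) = [35*λ/11 - 3/7] / (λ - a')^3.
Order-3 pole: residue = g''(a)/2; g''(-1/8 + (1/56)*sqrt(3633)) = -(1824256/512593983)*sqrt(3633), so the residue is -(912128/512593983)*sqrt(3633).

The residue is -(912128/512593983)*sqrt(3633).


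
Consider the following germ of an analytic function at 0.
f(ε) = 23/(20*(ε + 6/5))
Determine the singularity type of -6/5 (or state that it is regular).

The denominator factor ε + 6/5 vanishes at -6/5 and appears to the power 1; the numerator there equals 23/20, nonzero, and no other factor vanishes.
Hence a pole whose order is the multiplicity, 1.

The point is a pole of order 1.


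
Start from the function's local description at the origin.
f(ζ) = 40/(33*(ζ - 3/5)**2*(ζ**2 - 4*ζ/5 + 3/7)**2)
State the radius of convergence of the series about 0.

Denominator factor (ζ - 3/5)^2: pole of order 2 at 3/5, modulus 3/5.
Denominator factor (ζ**2 - 4*ζ/5 + 3/7)^2: discriminant -188/175, complex-conjugate roots (2/5) + ((1/35)*sqrt(329))*i and (2/5) - ((1/35)*sqrt(329))*i; poles of order 2, moduli (1/7)*sqrt(21) and (1/7)*sqrt(21).
The radius of convergence is the smallest modulus among the singular points: 3/5.

The radius of convergence is 3/5.


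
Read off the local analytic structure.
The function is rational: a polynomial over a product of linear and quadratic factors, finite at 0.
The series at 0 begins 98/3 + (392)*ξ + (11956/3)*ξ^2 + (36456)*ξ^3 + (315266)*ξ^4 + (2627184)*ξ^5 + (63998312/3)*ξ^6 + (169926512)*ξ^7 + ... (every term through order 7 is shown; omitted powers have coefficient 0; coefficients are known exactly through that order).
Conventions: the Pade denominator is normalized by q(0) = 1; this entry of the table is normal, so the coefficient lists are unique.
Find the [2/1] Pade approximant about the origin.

The Pade approximant has numerator coefficients [98/3, 5684/61, 73108/183]; denominator coefficients [1, -558/61].

Taylor coefficients needed (read off): a_0 = 98/3, a_1 = 392, a_2 = 11956/3, a_3 = 36456.
Write the denominator as Q(ξ) = 1 + q1*ξ. Requiring Q*f - P = O(ξ^4) with deg P <= 2 kills the coefficients of ξ^3..ξ^3 in Q*f:
  ξ^3: a_3 + q1*a_2 = 0, i.e. 36456 + (11956/3)*q1 = 0.
Solving this linear system: q1 = -558/61.
The numerator is Q*f truncated at degree 2: P0 = a_0 = 98/3; P1 = a_1 + q1*a_0 = 5684/61; P2 = a_2 + q1*a_1 = 73108/183.


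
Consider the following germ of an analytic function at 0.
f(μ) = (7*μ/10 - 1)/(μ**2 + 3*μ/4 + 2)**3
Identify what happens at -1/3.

The point is a regular point.

Denominator factors: μ**2 + 3*μ/4 + 2 = 67/36 at μ = -1/3 — none vanishes.
So the germ continues analytically to -1/3.


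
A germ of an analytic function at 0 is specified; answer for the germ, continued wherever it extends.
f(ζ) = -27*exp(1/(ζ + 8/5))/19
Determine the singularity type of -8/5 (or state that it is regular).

The point is an essential singularity.

The exponent 1/(ζ - (-8/5)) has a pole at -8/5, so exp(1/(ζ - (-8/5))) takes every nonzero value near it: an essential singularity (not a pole of any order).


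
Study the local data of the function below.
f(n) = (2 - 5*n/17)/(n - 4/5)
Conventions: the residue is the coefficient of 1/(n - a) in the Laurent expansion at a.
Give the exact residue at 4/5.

At the order-1 pole 4/5 set g(n) = (n - (4/5))*f(n) = 2 - 5*n/17.
Simple pole: residue = g(a) at a = 4/5, which is 30/17.

The residue is 30/17.


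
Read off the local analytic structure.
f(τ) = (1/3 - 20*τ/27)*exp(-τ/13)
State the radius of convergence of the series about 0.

The factor exp(-τ/13) is entire and contributes no finite singular point.
The polynomial part has no poles.
No finite singular points: the Taylor series at 0 converges everywhere.

The radius of convergence is infinite.


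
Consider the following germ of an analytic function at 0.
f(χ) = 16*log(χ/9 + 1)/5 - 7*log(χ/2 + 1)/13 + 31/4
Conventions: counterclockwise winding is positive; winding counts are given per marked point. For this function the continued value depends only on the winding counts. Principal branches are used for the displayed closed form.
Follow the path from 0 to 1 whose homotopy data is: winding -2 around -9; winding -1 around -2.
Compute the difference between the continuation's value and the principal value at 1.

Continued minus principal equals -(762/65)*pi*i.

The rational part is single-valued and drops out of the difference; each branch term changes only by its own monodromy.
(16/5)*log(1 - χ/(-9)): each positive loop around -9 adds 2*pi*i to the log, so winding -2 contributes (16/5)*(-2)*2*pi*i = -(64/5)*pi*i.
(-7/13)*log(1 - χ/(-2)): each positive loop around -2 adds 2*pi*i to the log, so winding -1 contributes (-7/13)*(-1)*2*pi*i = (14/13)*pi*i.
Summing the contributions at χ = 1 gives -(762/65)*pi*i.


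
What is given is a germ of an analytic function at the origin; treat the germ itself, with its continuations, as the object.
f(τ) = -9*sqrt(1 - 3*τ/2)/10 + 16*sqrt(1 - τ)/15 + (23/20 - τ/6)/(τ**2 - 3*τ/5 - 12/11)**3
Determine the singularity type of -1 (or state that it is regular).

The point is a regular point.

Denominator factors: τ**2 - 3*τ/5 - 12/11 = 28/55 at τ = -1 — none vanishes.
Branch term sqrt(1 - τ/(2/3)): argument at -1 is 5/2, nonzero, so -1 is not its branch point (a point on a principal cut is still regular for the continued germ).
Branch term sqrt(1 - τ/(1)): argument at -1 is 2, nonzero, so -1 is not its branch point (a point on a principal cut is still regular for the continued germ).
So the germ continues analytically to -1.


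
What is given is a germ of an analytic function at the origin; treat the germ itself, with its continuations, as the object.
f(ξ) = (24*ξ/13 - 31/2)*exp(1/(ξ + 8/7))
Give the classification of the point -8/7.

The point is an essential singularity.

The exponent 1/(ξ - (-8/7)) has a pole at -8/7, so exp(1/(ξ - (-8/7))) takes every nonzero value near it: an essential singularity (not a pole of any order).


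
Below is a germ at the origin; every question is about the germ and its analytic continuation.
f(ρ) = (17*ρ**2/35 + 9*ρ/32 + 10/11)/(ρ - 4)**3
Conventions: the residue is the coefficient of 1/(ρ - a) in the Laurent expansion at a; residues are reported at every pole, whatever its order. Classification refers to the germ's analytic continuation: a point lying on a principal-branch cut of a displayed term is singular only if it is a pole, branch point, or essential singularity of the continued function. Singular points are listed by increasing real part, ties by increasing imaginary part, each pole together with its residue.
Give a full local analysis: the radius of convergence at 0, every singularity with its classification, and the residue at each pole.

Radius of convergence at 0: 4.
At 4: a pole of order 3; residue 17/35.

Denominator factor (ρ - 4)^3: pole of order 3 at 4, modulus 4.
The radius of convergence is the smallest modulus among the singular points: 4.
At the order-3 pole 4 set g(ρ) = (ρ - (4))^3*f(ρ) = 17*ρ**2/35 + 9*ρ/32 + 10/11.
Order-3 pole: residue = g''(a)/2; g''(4) = 34/35, so the residue is 17/35.


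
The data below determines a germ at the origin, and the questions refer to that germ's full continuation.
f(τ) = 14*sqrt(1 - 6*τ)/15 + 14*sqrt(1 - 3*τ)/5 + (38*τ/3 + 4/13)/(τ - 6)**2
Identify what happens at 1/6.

The term (14/15)*sqrt(1 - τ/(1/6)) has argument 1 - 1/6/(1/6) = 0 at 1/6: a square-root (algebraic, two-sheeted) branch point; the remaining terms are analytic or single-valued there.

The point is an algebraic (square-root) branch point.


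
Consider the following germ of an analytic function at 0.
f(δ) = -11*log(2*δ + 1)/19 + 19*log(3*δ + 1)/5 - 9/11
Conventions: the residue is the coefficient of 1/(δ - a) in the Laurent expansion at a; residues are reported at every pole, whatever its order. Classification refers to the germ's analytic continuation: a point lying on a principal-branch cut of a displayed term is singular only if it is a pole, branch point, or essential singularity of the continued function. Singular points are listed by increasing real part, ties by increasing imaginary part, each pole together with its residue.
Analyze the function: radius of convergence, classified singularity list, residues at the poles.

Branch term (-11/19)*log(1 - δ/(-1/2)): its argument vanishes at δ = -1/2, a logarithmic branch point, modulus 1/2.
Branch term (19/5)*log(1 - δ/(-1/3)): its argument vanishes at δ = -1/3, a logarithmic branch point, modulus 1/3.
The radius of convergence is the smallest modulus among the singular points: 1/3.
List the singular points by increasing real part (a conjugate pair: the negative imaginary part first).

Radius of convergence at 0: 1/3.
At -1/2: a logarithmic branch point.
At -1/3: a logarithmic branch point.


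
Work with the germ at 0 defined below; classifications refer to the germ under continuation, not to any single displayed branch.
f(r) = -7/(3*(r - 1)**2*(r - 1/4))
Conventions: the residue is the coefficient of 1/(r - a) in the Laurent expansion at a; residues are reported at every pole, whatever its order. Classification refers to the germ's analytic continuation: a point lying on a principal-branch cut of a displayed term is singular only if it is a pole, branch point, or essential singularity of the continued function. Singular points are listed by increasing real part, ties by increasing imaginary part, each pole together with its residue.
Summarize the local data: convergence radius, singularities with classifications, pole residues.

Denominator factor (r - 1/4): pole of order 1 at 1/4, modulus 1/4.
Denominator factor (r - 1)^2: pole of order 2 at 1, modulus 1.
The radius of convergence is the smallest modulus among the singular points: 1/4.
At the order-1 pole 1/4 set g(r) = (r - (1/4))*f(r) = -7/(3*(r - 1)**2).
Simple pole: residue = g(a) at a = 1/4, which is -112/27.
At the order-2 pole 1 set g(r) = (r - (1))^2*f(r) = -7/(3*(r - 1/4)).
Order-2 pole: residue = g'(a); g'(1) = 112/27, so the residue is 112/27.
List the singular points by increasing real part (a conjugate pair: the negative imaginary part first).

Radius of convergence at 0: 1/4.
At 1/4: a pole of order 1; residue -112/27.
At 1: a pole of order 2; residue 112/27.


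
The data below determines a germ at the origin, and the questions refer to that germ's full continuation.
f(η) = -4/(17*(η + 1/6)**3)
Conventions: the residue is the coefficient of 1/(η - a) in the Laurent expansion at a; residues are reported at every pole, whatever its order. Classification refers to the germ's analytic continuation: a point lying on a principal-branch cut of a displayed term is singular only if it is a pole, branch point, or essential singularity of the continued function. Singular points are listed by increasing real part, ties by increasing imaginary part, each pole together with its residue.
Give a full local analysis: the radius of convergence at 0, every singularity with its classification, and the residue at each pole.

Radius of convergence at 0: 1/6.
At -1/6: a pole of order 3; residue 0.

Denominator factor (η + 1/6)^3: pole of order 3 at -1/6, modulus 1/6.
The radius of convergence is the smallest modulus among the singular points: 1/6.
At the order-3 pole -1/6 set g(η) = (η - (-1/6))^3*f(η) = -4/17.
Order-3 pole: residue = g''(a)/2; g''(-1/6) = 0, so the residue is 0.


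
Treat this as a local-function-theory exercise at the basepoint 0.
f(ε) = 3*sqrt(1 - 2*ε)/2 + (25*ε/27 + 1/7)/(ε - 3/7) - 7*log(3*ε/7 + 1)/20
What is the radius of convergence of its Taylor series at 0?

The radius of convergence is 3/7.

Denominator factor (ε - 3/7): pole of order 1 at 3/7, modulus 3/7.
Branch term (3/2)*sqrt(1 - ε/(1/2)): its argument vanishes at ε = 1/2, a square-root branch point, modulus 1/2.
Branch term (-7/20)*log(1 - ε/(-7/3)): its argument vanishes at ε = -7/3, a logarithmic branch point, modulus 7/3.
The radius of convergence is the smallest modulus among the singular points: 3/7.


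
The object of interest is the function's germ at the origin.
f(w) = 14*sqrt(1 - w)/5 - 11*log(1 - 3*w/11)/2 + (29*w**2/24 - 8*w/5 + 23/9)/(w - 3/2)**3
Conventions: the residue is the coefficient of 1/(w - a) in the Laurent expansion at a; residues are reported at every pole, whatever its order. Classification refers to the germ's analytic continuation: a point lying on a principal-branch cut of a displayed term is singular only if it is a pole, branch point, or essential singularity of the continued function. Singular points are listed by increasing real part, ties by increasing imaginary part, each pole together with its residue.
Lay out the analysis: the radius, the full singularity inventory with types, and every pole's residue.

Denominator factor (w - 3/2)^3: pole of order 3 at 3/2, modulus 3/2.
Branch term (14/5)*sqrt(1 - w/(1)): its argument vanishes at w = 1, a square-root branch point, modulus 1.
Branch term (-11/2)*log(1 - w/(11/3)): its argument vanishes at w = 11/3, a logarithmic branch point, modulus 11/3.
The radius of convergence is the smallest modulus among the singular points: 1.
The branch terms are analytic at 3/2 and contribute nothing to the residue; only the rational part matters.
At the order-3 pole 3/2 set g(w) = (w - (3/2))^3*(rational part) = 29*w**2/24 - 8*w/5 + 23/9.
Order-3 pole: residue = g''(a)/2; g''(3/2) = 29/12, so the residue is 29/24.
List the singular points by increasing real part (a conjugate pair: the negative imaginary part first).

Radius of convergence at 0: 1.
At 1: an algebraic (square-root) branch point.
At 3/2: a pole of order 3; residue 29/24.
At 11/3: a logarithmic branch point.


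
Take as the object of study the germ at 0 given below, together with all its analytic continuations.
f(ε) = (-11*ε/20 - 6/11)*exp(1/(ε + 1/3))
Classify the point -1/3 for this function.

The exponent 1/(ε - (-1/3)) has a pole at -1/3, so exp(1/(ε - (-1/3))) takes every nonzero value near it: an essential singularity (not a pole of any order).

The point is an essential singularity.


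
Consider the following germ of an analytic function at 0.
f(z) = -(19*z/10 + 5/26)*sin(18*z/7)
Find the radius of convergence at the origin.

The factor -sin(18*z/7) is entire and contributes no finite singular point.
The polynomial part has no poles.
No finite singular points: the Taylor series at 0 converges everywhere.

The radius of convergence is infinite.


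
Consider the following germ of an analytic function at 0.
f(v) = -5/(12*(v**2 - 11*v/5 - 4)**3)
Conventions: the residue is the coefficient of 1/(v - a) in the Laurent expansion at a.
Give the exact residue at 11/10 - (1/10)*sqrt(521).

The factor v**2 - 11*v/5 - 4 splits as (v - a)(v - a') with a = 11/10 - (1/10)*sqrt(521), a' = 11/10 + (1/10)*sqrt(521). At the order-3 pole a set g(v) = (v - a)^3*f(v) = [-5/12] / (v - a')^3.
Order-3 pole: residue = g''(a)/2; g''(11/10 - (1/10)*sqrt(521)) = (15625/141420761)*sqrt(521), so the residue is (15625/282841522)*sqrt(521).

The residue is (15625/282841522)*sqrt(521).


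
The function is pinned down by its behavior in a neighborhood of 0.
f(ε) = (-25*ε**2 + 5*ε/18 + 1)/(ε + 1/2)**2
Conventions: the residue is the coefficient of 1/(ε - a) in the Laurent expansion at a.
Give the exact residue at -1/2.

The residue is 455/18.

At the order-2 pole -1/2 set g(ε) = (ε - (-1/2))^2*f(ε) = -25*ε**2 + 5*ε/18 + 1.
Order-2 pole: residue = g'(a); g'(-1/2) = 455/18, so the residue is 455/18.


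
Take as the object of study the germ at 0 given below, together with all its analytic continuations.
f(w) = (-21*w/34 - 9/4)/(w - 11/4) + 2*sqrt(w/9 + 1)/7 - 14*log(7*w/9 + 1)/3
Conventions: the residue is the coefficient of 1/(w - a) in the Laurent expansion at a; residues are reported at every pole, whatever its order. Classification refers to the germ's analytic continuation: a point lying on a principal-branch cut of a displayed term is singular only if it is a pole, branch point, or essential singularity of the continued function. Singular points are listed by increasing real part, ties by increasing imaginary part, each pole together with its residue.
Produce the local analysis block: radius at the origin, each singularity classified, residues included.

Radius of convergence at 0: 9/7.
At -9: an algebraic (square-root) branch point.
At -9/7: a logarithmic branch point.
At 11/4: a pole of order 1; residue -537/136.

Denominator factor (w - 11/4): pole of order 1 at 11/4, modulus 11/4.
Branch term (2/7)*sqrt(1 - w/(-9)): its argument vanishes at w = -9, a square-root branch point, modulus 9.
Branch term (-14/3)*log(1 - w/(-9/7)): its argument vanishes at w = -9/7, a logarithmic branch point, modulus 9/7.
The radius of convergence is the smallest modulus among the singular points: 9/7.
The branch terms are analytic at 11/4 and contribute nothing to the residue; only the rational part matters.
At the order-1 pole 11/4 set g(w) = (w - (11/4))*(rational part) = -21*w/34 - 9/4.
Simple pole: residue = g(a) at a = 11/4, which is -537/136.
List the singular points by increasing real part (a conjugate pair: the negative imaginary part first).
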